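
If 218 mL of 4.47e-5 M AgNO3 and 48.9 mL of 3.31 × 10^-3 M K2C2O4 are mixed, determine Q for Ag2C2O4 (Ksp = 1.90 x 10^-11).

8.08 × 10^-13

Total volume = 218 + 48.9 = 266.9 mL.
[Ag^+] = 4.47 × 10^-5 × (218/266.9) = 3.651 × 10^-5 M
[C2O4^2-] = 3.31 × 10^-3 × (48.9/266.9) = 6.064 x 10^-4 M
Ag2C2O4(s) ⇌ 2 Ag^+ + C2O4^2-, so Q = [Ag^+]^2[C2O4^2-]
Q = (3.651 × 10^-5)^2(6.064 x 10^-4) = 8.08 x 10^-13
Q < Ksp, so no precipitate of Ag2C2O4 forms.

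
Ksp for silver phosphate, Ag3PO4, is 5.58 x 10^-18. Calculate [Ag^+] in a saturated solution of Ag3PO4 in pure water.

[Ag^+] = 6.40 × 10^-5 M

Ag3PO4(s) <=> 3 Ag^+ + PO4^3-
Ksp = [Ag^+]^3[PO4^3-]
For each mole of Ag3PO4 that dissolves: [Ag^+] = 3s, [PO4^3-] = s.
Substituting: Ksp = (3s)^3s = 27s^4
s^4 = 5.58 x 10^-18 / 27, so s = 2.132 × 10^-5 M
[Ag^+] = 3s = 6.40 × 10^-5 M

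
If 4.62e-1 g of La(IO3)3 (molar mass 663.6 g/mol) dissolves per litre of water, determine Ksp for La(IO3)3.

Molar solubility s = (4.62 x 10^-1 g/L) / (663.6 g/mol) = 6.962 x 10^-4 M.
La(IO3)3(s) <=> La^3+ + 3 IO3^-
With molar solubility s: [La^3+] = s, [IO3^-] = 3s.
Ksp = [La^3+][IO3^-]^3
Ksp = s(3s)^3 = 27s^4
With s = 6.962 x 10^-4: Ksp = 6.34 × 10^-12

6.34 x 10^-12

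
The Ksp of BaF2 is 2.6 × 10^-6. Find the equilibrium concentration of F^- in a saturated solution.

BaF2(s) ⇌ Ba^2+(aq) + 2 F^-(aq)
Ksp = [Ba^2+][F^-]^2
If s mol/L of BaF2 dissolves, [Ba^2+] = s and [F^-] = 2s.
So Ksp = s × (2s)^2 = 4s^3
s = (2.6 × 10^-6 / 4)^(1/3) = 8.66 x 10^-3 M
[F^-] = 2s = 1.7 × 10^-2 M

0.017 M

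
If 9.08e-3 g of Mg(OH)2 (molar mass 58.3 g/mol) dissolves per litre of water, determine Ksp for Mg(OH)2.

Ksp = 1.51e-11

Molar solubility s = (9.08 × 10^-3 g/L) / (58.3 g/mol) = 1.557 x 10^-4 M.
Mg(OH)2(s) ⇌ Mg^2+(aq) + 2 OH^-(aq)
For each mole of Mg(OH)2 that dissolves: [Mg^2+] = s, [OH^-] = 2s.
Ksp = [Mg^2+][OH^-]^2
Substituting: Ksp = s(2s)^2 = 4s^3
With s = 1.557 × 10^-4: Ksp = 1.51 x 10^-11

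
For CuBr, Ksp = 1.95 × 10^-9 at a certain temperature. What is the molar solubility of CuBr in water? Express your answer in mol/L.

CuBr(s) ⇌ Cu^+ + Br^-
Ksp = [Cu^+][Br^-]
For each mole of CuBr that dissolves: [Cu^+] = s, [Br^-] = s.
Ksp = (s)(s) = s^2
s = √(1.95 × 10^-9) = 4.42 × 10^-5 M

4.42e-5 M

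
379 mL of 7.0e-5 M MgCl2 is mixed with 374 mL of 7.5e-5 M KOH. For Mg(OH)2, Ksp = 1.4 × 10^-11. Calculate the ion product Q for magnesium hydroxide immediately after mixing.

4.9 × 10^-14

Total volume = 379 + 374 = 753 mL.
[Mg^2+] = 7.0 x 10^-5 × (379/753) = 3.52 x 10^-5 M
[OH^-] = 7.5 × 10^-5 × (374/753) = 3.73 x 10^-5 M
Mg(OH)2(s) ⇌ Mg^2+(aq) + 2 OH^-(aq), so Q = [Mg^2+][OH^-]^2
Q = (3.52 x 10^-5)(3.73 x 10^-5)^2 = 4.9 x 10^-14
Q < Ksp, so no precipitate of Mg(OH)2 forms.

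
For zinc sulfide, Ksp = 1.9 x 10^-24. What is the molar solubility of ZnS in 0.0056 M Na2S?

ZnS(s) ⇌ Zn^2+(aq) + S^2-(aq)
Ksp = [Zn^2+][S^2-]
If s mol/L dissolves here, [Zn^2+] = s, [S^2-] = 0.0056 + s ≈ 0.0056 (Ksp is small, so little additional dissolves).
Ksp ≈ s × 0.0056
s = 3.4 × 10^-22 M
Check: s = 3.4 × 10^-22 ≪ 0.0056, so the approximation is valid.

3.4 × 10^-22 M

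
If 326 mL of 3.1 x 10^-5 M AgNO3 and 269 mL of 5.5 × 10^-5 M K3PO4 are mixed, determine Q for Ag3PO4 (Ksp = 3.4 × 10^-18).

Total volume = 326 + 269 = 595 mL.
[Ag^+] = 3.1 × 10^-5 × (326/595) = 1.70 × 10^-5 M
[PO4^3-] = 5.5 × 10^-5 × (269/595) = 2.49 x 10^-5 M
Ag3PO4(s) ⇌ 3 Ag^+(aq) + PO4^3-(aq), so Q = [Ag^+]^3[PO4^3-]
Q = (1.70 × 10^-5)^3(2.49 × 10^-5) = 1.2 × 10^-19
Q < Ksp, so no precipitate of Ag3PO4 forms.

1.2 × 10^-19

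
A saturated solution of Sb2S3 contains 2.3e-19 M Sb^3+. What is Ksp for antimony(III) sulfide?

Sb2S3(s) ⇌ 2 Sb^3+ + 3 S^2-
Stoichiometry gives [S^2-] = (3/2)[Sb^3+] = 3.45 × 10^-19 M.
Ksp = [Sb^3+]^2[S^2-]^3
Ksp = (2.3 x 10^-19)^2 × (3.45 x 10^-19)^3 = 2.2 x 10^-93

Ksp = 2.2 × 10^-93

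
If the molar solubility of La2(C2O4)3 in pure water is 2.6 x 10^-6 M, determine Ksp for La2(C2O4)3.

La2(C2O4)3(s) ⇌ 2 La^3+ + 3 C2O4^2-
With molar solubility s: [La^3+] = 2s, [C2O4^2-] = 3s.
Ksp = [La^3+]^2[C2O4^2-]^3
Ksp = (2s)^2(3s)^3 = 108s^5
Ksp = 108 × (2.6 × 10^-6)^5 = 1.3 × 10^-26

Ksp ≈ 1.3e-26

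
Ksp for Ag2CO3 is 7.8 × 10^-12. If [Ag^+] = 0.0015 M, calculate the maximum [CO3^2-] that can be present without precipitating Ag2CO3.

Ag2CO3(s) <=> 2 Ag^+(aq) + CO3^2-(aq)
Ksp = [Ag^+]^2[CO3^2-]
Precipitation begins when Q = Ksp. With [Ag^+] = 0.0015 M:
7.8 × 10^-12 = (0.0015)^2 × [CO3^2-]
[CO3^2-] = (7.8 × 10^-12 / 2.25 × 10^-6) = 3.5 × 10^-6 M

[CO3^2-] = 3.5e-6 M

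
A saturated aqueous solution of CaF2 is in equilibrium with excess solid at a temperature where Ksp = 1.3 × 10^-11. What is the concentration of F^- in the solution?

[F^-] ≈ 3.0e-4 M

CaF2(s) <=> Ca^2+ + 2 F^-
Ksp = [Ca^2+][F^-]^2
If s mol/L of CaF2 dissolves, [Ca^2+] = s and [F^-] = 2s.
Substituting: Ksp = s(2s)^2 = 4s^3
s^3 = 1.3 × 10^-11 / 4, so s = 1.48 × 10^-4 M
[F^-] = 2s = 3.0 × 10^-4 M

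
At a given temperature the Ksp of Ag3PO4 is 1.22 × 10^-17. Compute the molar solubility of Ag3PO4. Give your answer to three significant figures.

Ag3PO4(s) ⇌ 3 Ag^+ + PO4^3-
Ksp = [Ag^+]^3[PO4^3-]
If s mol/L of Ag3PO4 dissolves, [Ag^+] = 3s and [PO4^3-] = s.
Ksp = (3s)^3s = 27s^4
s^4 = 1.22 × 10^-17 / 27, so s = 2.59 × 10^-5 M

s = 2.59 × 10^-5 M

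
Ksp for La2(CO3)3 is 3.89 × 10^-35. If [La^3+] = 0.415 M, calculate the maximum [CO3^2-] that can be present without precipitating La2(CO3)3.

La2(CO3)3(s) ⇌ 2 La^3+(aq) + 3 CO3^2-(aq)
Ksp = [La^3+]^2[CO3^2-]^3
Precipitation begins when Q = Ksp. With [La^3+] = 0.415 M:
3.89 × 10^-35 = (0.415)^2 × [CO3^2-]^3
[CO3^2-] = (3.89 × 10^-35 / 1.722 x 10^-1)^(1/3) = 6.09 × 10^-12 M

[CO3^2-] ≈ 6.09 x 10^-12 M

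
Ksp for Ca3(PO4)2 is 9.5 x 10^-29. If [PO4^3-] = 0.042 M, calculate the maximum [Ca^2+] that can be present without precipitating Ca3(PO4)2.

3.8 × 10^-9 M

Ca3(PO4)2(s) ⇌ 3 Ca^2+(aq) + 2 PO4^3-(aq)
Ksp = [Ca^2+]^3[PO4^3-]^2
Precipitation begins when Q = Ksp. With [PO4^3-] = 0.042 M:
9.5 x 10^-29 = (0.042)^2 × [Ca^2+]^3
[Ca^2+] = (9.5 x 10^-29 / 1.76 × 10^-3)^(1/3) = 3.8 × 10^-9 M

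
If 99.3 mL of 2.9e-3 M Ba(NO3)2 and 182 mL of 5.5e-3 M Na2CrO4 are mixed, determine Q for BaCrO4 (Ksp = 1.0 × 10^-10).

Total volume = 99.3 + 182 = 281.3 mL.
[Ba^2+] = 2.9 x 10^-3 × (99.3/281.3) = 1.02 x 10^-3 M
[CrO4^2-] = 5.5 × 10^-3 × (182/281.3) = 3.56 × 10^-3 M
BaCrO4(s) ⇌ Ba^2+(aq) + CrO4^2-(aq), so Q = [Ba^2+][CrO4^2-]
Q = (1.02 × 10^-3)(3.56 × 10^-3) = 3.6 x 10^-6
Q > Ksp, so BaCrO4 will precipitate.

Q = 3.6 × 10^-6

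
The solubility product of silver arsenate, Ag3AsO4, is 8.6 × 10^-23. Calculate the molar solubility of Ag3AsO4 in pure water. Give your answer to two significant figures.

1.3 × 10^-6 M

Ag3AsO4(s) <=> 3 Ag^+ + AsO4^3-
Ksp = [Ag^+]^3[AsO4^3-]
For each mole of Ag3AsO4 that dissolves: [Ag^+] = 3s, [AsO4^3-] = s.
Substituting: Ksp = (3s)^3s = 27s^4
s^4 = 8.6 × 10^-23 / 27, so s = 1.3 x 10^-6 M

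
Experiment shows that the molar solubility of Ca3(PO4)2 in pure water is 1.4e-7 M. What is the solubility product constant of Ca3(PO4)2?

Ksp ≈ 5.8e-33

Ca3(PO4)2(s) ⇌ 3 Ca^2+ + 2 PO4^3-
If s mol/L of Ca3(PO4)2 dissolves, [Ca^2+] = 3s and [PO4^3-] = 2s.
Ksp = [Ca^2+]^3[PO4^3-]^2
Ksp = (3s)^3(2s)^2 = 108s^5
With s = 1.4 × 10^-7: Ksp = 5.8 × 10^-33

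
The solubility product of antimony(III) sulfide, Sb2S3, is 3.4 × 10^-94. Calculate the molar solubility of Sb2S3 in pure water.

7.9 × 10^-20 M

Sb2S3(s) ⇌ 2 Sb^3+(aq) + 3 S^2-(aq)
Ksp = [Sb^3+]^2[S^2-]^3
For each mole of Sb2S3 that dissolves: [Sb^3+] = 2s, [S^2-] = 3s.
Substituting: Ksp = (2s)^2(3s)^3 = 108s^5
s^5 = 3.4 × 10^-94 / 108, so s = 7.9 x 10^-20 M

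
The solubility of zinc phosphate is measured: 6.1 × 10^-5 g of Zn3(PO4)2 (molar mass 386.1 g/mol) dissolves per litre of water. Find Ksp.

Ksp = 1.1 × 10^-32

Molar solubility s = (6.1 × 10^-5 g/L) / (386.1 g/mol) = 1.58 x 10^-7 M.
Zn3(PO4)2(s) ⇌ 3 Zn^2+ + 2 PO4^3-
Let s = molar solubility. Then [Zn^2+] = 3s and [PO4^3-] = 2s.
Ksp = [Zn^2+]^3[PO4^3-]^2
Substituting: Ksp = (3s)^3(2s)^2 = 108s^5
Ksp = 108 × (1.58 x 10^-7)^5 = 1.1 x 10^-32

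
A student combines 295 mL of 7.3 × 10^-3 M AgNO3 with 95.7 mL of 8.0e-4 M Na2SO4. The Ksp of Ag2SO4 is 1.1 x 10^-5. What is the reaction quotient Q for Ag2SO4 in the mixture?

Q = 6.0 × 10^-9

Total volume = 295 + 95.7 = 390.7 mL.
[Ag^+] = 7.3 × 10^-3 × (295/390.7) = 5.51 × 10^-3 M
[SO4^2-] = 8.0 x 10^-4 × (95.7/390.7) = 1.96 x 10^-4 M
Ag2SO4(s) <=> 2 Ag^+(aq) + SO4^2-(aq), so Q = [Ag^+]^2[SO4^2-]
Q = (5.51 x 10^-3)^2(1.96 x 10^-4) = 6.0 x 10^-9
Q < Ksp, so no precipitate of Ag2SO4 forms.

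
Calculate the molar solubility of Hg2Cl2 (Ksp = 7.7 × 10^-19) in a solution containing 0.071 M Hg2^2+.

Hg2Cl2(s) ⇌ Hg2^2+(aq) + 2 Cl^-(aq)
Ksp = [Hg2^2+][Cl^-]^2
Let s = moles of Hg2Cl2 that dissolve per litre. [Hg2^2+] = 0.071 + s ≈ 0.071, [Cl^-] = 2s (Ksp is small, so little additional dissolves).
Ksp ≈ 0.071 × (2s)^2
s = 1.6 x 10^-9 M
Check: s = 1.6 × 10^-9 ≪ 0.071, so the approximation is valid.

s = 1.6 × 10^-9 M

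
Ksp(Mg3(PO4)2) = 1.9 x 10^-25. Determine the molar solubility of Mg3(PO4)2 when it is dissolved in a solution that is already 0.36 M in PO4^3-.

s = 3.8 x 10^-9 M

Mg3(PO4)2(s) ⇌ 3 Mg^2+ + 2 PO4^3-
Ksp = [Mg^2+]^3[PO4^3-]^2
Let s be the molar solubility in this solution. [Mg^2+] = 3s, [PO4^3-] = 0.36 + 2s ≈ 0.36 (common-ion effect: PO4^3- is already 0.36 M).
Ksp ≈ (3s)^3 × (0.36)^2
s = 3.8 × 10^-9 M
Check: 2s = 7.6 × 10^-9 ≪ 0.36, so the approximation is valid.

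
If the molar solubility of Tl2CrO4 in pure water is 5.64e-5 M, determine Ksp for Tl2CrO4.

Tl2CrO4(s) ⇌ 2 Tl^+(aq) + CrO4^2-(aq)
If s mol/L of Tl2CrO4 dissolves, [Tl^+] = 2s and [CrO4^2-] = s.
Ksp = [Tl^+]^2[CrO4^2-]
Substituting: Ksp = (2s)^2s = 4s^3
Ksp = 4 × (5.64 x 10^-5)^3 = 7.18 x 10^-13

Ksp ≈ 7.18 × 10^-13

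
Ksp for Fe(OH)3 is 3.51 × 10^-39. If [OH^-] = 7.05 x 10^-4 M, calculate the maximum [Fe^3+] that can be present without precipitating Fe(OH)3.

[Fe^3+] = 1.00e-29 M

Fe(OH)3(s) ⇌ Fe^3+(aq) + 3 OH^-(aq)
Ksp = [Fe^3+][OH^-]^3
Precipitation begins when Q = Ksp. With [OH^-] = 7.05 x 10^-4 M:
3.51 × 10^-39 = (7.05 x 10^-4)^3 × [Fe^3+]
[Fe^3+] = (3.51 × 10^-39 / 3.504 × 10^-10) = 1.00 × 10^-29 M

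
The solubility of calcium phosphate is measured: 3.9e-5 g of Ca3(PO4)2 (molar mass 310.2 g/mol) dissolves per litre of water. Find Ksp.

Molar solubility s = (3.9 × 10^-5 g/L) / (310.2 g/mol) = 1.26 × 10^-7 M.
Ca3(PO4)2(s) ⇌ 3 Ca^2+ + 2 PO4^3-
If s mol/L of Ca3(PO4)2 dissolves, [Ca^2+] = 3s and [PO4^3-] = 2s.
Ksp = [Ca^2+]^3[PO4^3-]^2
Ksp = (3s)^3(2s)^2 = 108s^5
With s = 1.26 × 10^-7: Ksp = 3.4 x 10^-33

3.4e-33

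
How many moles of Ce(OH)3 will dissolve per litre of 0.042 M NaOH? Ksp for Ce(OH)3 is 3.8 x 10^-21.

s = 5.1e-17 M

Ce(OH)3(s) <=> Ce^3+ + 3 OH^-
Ksp = [Ce^3+][OH^-]^3
Let s = moles of Ce(OH)3 that dissolve per litre. [Ce^3+] = s, [OH^-] = 0.042 + 3s ≈ 0.042 (common-ion effect: OH^- is already 0.042 M).
Ksp ≈ s × (0.042)^3
s = 5.1 × 10^-17 M
Check: 3s = 1.5 x 10^-16 ≪ 0.042, so the approximation is valid.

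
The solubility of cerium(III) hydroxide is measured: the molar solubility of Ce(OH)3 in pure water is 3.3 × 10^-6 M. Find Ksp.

Ksp = 3.2 × 10^-21

Ce(OH)3(s) ⇌ Ce^3+(aq) + 3 OH^-(aq)
For each mole of Ce(OH)3 that dissolves: [Ce^3+] = s, [OH^-] = 3s.
Ksp = [Ce^3+][OH^-]^3
So Ksp = s × (3s)^3 = 27s^4
With s = 3.3 × 10^-6: Ksp = 3.2 × 10^-21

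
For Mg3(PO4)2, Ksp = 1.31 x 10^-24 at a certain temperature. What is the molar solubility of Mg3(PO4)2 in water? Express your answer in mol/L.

Mg3(PO4)2(s) ⇌ 3 Mg^2+(aq) + 2 PO4^3-(aq)
Ksp = [Mg^2+]^3[PO4^3-]^2
Let s = molar solubility. Then [Mg^2+] = 3s and [PO4^3-] = 2s.
Substituting: Ksp = (3s)^3(2s)^2 = 108s^5
s = (1.31 x 10^-24 / 108)^(1/5) = 6.56 × 10^-6 M

s = 6.56 x 10^-6 M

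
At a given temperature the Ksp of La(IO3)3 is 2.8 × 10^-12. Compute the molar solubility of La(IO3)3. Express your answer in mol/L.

s ≈ 5.7 × 10^-4 M

La(IO3)3(s) <=> La^3+(aq) + 3 IO3^-(aq)
Ksp = [La^3+][IO3^-]^3
For each mole of La(IO3)3 that dissolves: [La^3+] = s, [IO3^-] = 3s.
Ksp = s(3s)^3 = 27s^4
s = (2.8 × 10^-12 / 27)^(1/4) = 5.7 x 10^-4 M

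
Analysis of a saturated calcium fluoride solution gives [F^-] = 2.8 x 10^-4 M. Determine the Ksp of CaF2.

CaF2(s) <=> Ca^2+(aq) + 2 F^-(aq)
Stoichiometry gives [Ca^2+] = (1/2)[F^-] = 1.40 × 10^-4 M.
Ksp = [Ca^2+][F^-]^2
Ksp = 1.40 × 10^-4 × (2.8 × 10^-4)^2 = 1.1 x 10^-11

1.1e-11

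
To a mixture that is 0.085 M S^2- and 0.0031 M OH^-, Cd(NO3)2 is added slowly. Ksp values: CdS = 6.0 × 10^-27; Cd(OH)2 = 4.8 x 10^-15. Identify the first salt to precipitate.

Precipitation of each salt starts when its ion product equals its Ksp.
For CdS: 6.0 × 10^-27 = 0.085 × [Cd^2+]  ⇒  [Cd^2+] = 7.1 x 10^-26 M.
For Cd(OH)2: 4.8 x 10^-15 = (0.0031)^2 × [Cd^2+]  ⇒  [Cd^2+] = 5.0 x 10^-10 M.
The salt with the lower threshold [Cd^2+] precipitates first: CdS.

CdS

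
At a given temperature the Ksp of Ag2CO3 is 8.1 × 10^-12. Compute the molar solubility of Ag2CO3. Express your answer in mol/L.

Ag2CO3(s) <=> 2 Ag^+ + CO3^2-
Ksp = [Ag^+]^2[CO3^2-]
If s mol/L of Ag2CO3 dissolves, [Ag^+] = 2s and [CO3^2-] = s.
Ksp = (2s)^2s = 4s^3
s = (8.1 × 10^-12 / 4)^(1/3) = 1.3 × 10^-4 M

s ≈ 1.3 x 10^-4 M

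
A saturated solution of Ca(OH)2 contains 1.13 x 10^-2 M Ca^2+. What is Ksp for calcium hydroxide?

Ca(OH)2(s) ⇌ Ca^2+ + 2 OH^-
Stoichiometry gives [OH^-] = (2/1)[Ca^2+] = 2.260 × 10^-2 M.
Ksp = [Ca^2+][OH^-]^2
Ksp = 1.13 x 10^-2 × (2.260 x 10^-2)^2 = 5.77 × 10^-6

Ksp = 5.77 × 10^-6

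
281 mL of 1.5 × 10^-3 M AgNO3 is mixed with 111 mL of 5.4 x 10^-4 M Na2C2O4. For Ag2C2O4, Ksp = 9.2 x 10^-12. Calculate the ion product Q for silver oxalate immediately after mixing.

1.8 x 10^-10

Total volume = 281 + 111 = 392 mL.
[Ag^+] = 1.5 × 10^-3 × (281/392) = 1.08 × 10^-3 M
[C2O4^2-] = 5.4 × 10^-4 × (111/392) = 1.53 × 10^-4 M
Ag2C2O4(s) ⇌ 2 Ag^+(aq) + C2O4^2-(aq), so Q = [Ag^+]^2[C2O4^2-]
Q = (1.08 × 10^-3)^2(1.53 × 10^-4) = 1.8 × 10^-10
Q > Ksp, so Ag2C2O4 will precipitate.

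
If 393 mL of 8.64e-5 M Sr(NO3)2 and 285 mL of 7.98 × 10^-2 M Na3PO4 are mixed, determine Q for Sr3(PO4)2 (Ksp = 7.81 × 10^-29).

Total volume = 393 + 285 = 678 mL.
[Sr^2+] = 8.64 x 10^-5 × (393/678) = 5.008 × 10^-5 M
[PO4^3-] = 7.98 × 10^-2 × (285/678) = 3.354 × 10^-2 M
Sr3(PO4)2(s) ⇌ 3 Sr^2+ + 2 PO4^3-, so Q = [Sr^2+]^3[PO4^3-]^2
Q = (5.008 × 10^-5)^3(3.354 x 10^-2)^2 = 1.41 × 10^-16
Q > Ksp, so Sr3(PO4)2 will precipitate.

Q ≈ 1.41 × 10^-16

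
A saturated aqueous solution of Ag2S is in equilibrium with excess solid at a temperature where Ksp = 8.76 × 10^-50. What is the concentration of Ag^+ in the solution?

Ag2S(s) ⇌ 2 Ag^+ + S^2-
Ksp = [Ag^+]^2[S^2-]
If s mol/L of Ag2S dissolves, [Ag^+] = 2s and [S^2-] = s.
So Ksp = (2s)^2 × s = 4s^3
Solving, s = (8.76 × 10^-50/4)^(1/3) = 2.798 x 10^-17 M
[Ag^+] = 2s = 5.60 × 10^-17 M

[Ag^+] = 5.60 × 10^-17 M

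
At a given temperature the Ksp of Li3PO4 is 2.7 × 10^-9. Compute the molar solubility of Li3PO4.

s = 3.2 × 10^-3 M

Li3PO4(s) ⇌ 3 Li^+ + PO4^3-
Ksp = [Li^+]^3[PO4^3-]
With molar solubility s: [Li^+] = 3s, [PO4^3-] = s.
So Ksp = (3s)^3 × s = 27s^4
s^4 = 2.7 × 10^-9 / 27, so s = 3.2 x 10^-3 M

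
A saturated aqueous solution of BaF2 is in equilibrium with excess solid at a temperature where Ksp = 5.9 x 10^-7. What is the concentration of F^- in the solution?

[F^-] = 1.1 × 10^-2 M

BaF2(s) <=> Ba^2+ + 2 F^-
Ksp = [Ba^2+][F^-]^2
With molar solubility s: [Ba^2+] = s, [F^-] = 2s.
So Ksp = s × (2s)^2 = 4s^3
s^3 = 5.9 x 10^-7 / 4, so s = 5.28 × 10^-3 M
[F^-] = 2s = 1.1 × 10^-2 M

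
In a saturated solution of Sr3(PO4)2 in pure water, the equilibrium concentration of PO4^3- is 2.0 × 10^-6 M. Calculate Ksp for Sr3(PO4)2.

Sr3(PO4)2(s) ⇌ 3 Sr^2+ + 2 PO4^3-
Stoichiometry gives [Sr^2+] = (3/2)[PO4^3-] = 3.00 × 10^-6 M.
Ksp = [Sr^2+]^3[PO4^3-]^2
Ksp = (3.00 × 10^-6)^3 × (2.0 x 10^-6)^2 = 1.1 x 10^-28

1.1e-28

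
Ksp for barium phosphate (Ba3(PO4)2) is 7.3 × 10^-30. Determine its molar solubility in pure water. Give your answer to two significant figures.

s = 5.8e-7 M

Ba3(PO4)2(s) ⇌ 3 Ba^2+ + 2 PO4^3-
Ksp = [Ba^2+]^3[PO4^3-]^2
Let s = molar solubility. Then [Ba^2+] = 3s and [PO4^3-] = 2s.
Substituting: Ksp = (3s)^3(2s)^2 = 108s^5
Solving, s = (7.3 × 10^-30/108)^(1/5) = 5.8 x 10^-7 M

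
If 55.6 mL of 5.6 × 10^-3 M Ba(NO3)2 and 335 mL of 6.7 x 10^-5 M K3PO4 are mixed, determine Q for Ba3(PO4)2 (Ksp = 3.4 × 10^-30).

1.7e-18

Total volume = 55.6 + 335 = 390.6 mL.
[Ba^2+] = 5.6 × 10^-3 × (55.6/390.6) = 7.97 × 10^-4 M
[PO4^3-] = 6.7 × 10^-5 × (335/390.6) = 5.75 x 10^-5 M
Ba3(PO4)2(s) ⇌ 3 Ba^2+(aq) + 2 PO4^3-(aq), so Q = [Ba^2+]^3[PO4^3-]^2
Q = (7.97 × 10^-4)^3(5.75 × 10^-5)^2 = 1.7 x 10^-18
Q > Ksp, so Ba3(PO4)2 will precipitate.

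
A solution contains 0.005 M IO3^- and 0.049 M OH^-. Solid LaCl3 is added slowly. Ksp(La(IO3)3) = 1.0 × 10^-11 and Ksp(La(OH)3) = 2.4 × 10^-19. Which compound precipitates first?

Precipitation of each salt starts when its ion product equals its Ksp.
For La(IO3)3: 1.0 × 10^-11 = (0.005)^3 × [La^3+]  ⇒  [La^3+] = 8.0 × 10^-5 M.
For La(OH)3: 2.4 × 10^-19 = (0.049)^3 × [La^3+]  ⇒  [La^3+] = 2.0 × 10^-15 M.
The salt with the lower threshold [La^3+] precipitates first: La(OH)3.

La(OH)3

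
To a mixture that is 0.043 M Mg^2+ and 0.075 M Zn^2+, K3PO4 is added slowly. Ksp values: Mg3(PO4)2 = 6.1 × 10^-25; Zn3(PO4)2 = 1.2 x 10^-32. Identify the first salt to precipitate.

Zn3(PO4)2

Each salt begins to precipitate when Q = Ksp, i.e. when [PO4^3-] reaches its threshold.
For Mg3(PO4)2: 6.1 × 10^-25 = (0.043)^3 × [PO4^3-]^2  ⇒  [PO4^3-] = 8.8 × 10^-11 M.
For Zn3(PO4)2: 1.2 x 10^-32 = (0.075)^3 × [PO4^3-]^2  ⇒  [PO4^3-] = 5.3 × 10^-15 M.
The salt with the lower threshold [PO4^3-] precipitates first: Zn3(PO4)2.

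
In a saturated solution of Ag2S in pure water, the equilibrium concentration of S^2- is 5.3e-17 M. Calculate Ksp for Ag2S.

Ag2S(s) ⇌ 2 Ag^+(aq) + S^2-(aq)
Stoichiometry gives [Ag^+] = (2/1)[S^2-] = 1.06 × 10^-16 M.
Ksp = [Ag^+]^2[S^2-]
Ksp = (1.06 × 10^-16)^2 × 5.3 x 10^-17 = 6.0 x 10^-49

6.0e-49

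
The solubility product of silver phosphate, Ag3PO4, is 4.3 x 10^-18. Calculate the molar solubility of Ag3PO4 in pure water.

Ag3PO4(s) ⇌ 3 Ag^+(aq) + PO4^3-(aq)
Ksp = [Ag^+]^3[PO4^3-]
For each mole of Ag3PO4 that dissolves: [Ag^+] = 3s, [PO4^3-] = s.
Substituting: Ksp = (3s)^3s = 27s^4
Solving, s = (4.3 x 10^-18/27)^(1/4) = 2.0 x 10^-5 M

s = 2.0 × 10^-5 M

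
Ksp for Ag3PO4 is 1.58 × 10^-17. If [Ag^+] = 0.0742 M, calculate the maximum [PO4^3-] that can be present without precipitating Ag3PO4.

Ag3PO4(s) ⇌ 3 Ag^+ + PO4^3-
Ksp = [Ag^+]^3[PO4^3-]
Precipitation begins when Q = Ksp. With [Ag^+] = 0.0742 M:
1.58 × 10^-17 = (0.0742)^3 × [PO4^3-]
[PO4^3-] = (1.58 × 10^-17 / 4.085 × 10^-4) = 3.87 × 10^-14 M

[PO4^3-] = 3.87 × 10^-14 M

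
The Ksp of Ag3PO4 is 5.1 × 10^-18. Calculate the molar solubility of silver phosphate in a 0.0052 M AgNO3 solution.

Ag3PO4(s) ⇌ 3 Ag^+(aq) + PO4^3-(aq)
Ksp = [Ag^+]^3[PO4^3-]
Let s be the molar solubility in this solution. [Ag^+] = 0.0052 + 3s ≈ 0.0052, [PO4^3-] = s (since Ag^+ from AgNO3 dominates).
Ksp ≈ (0.0052)^3 × s
s = 3.6 × 10^-11 M
Check: 3s = 1.1 × 10^-10 ≪ 0.0052, so the approximation is valid.

s ≈ 3.6e-11 M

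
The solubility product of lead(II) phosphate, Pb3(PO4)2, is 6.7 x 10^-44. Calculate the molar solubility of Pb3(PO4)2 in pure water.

Pb3(PO4)2(s) ⇌ 3 Pb^2+(aq) + 2 PO4^3-(aq)
Ksp = [Pb^2+]^3[PO4^3-]^2
For each mole of Pb3(PO4)2 that dissolves: [Pb^2+] = 3s, [PO4^3-] = 2s.
So Ksp = (3s)^3 × (2s)^2 = 108s^5
Solving, s = (6.7 x 10^-44/108)^(1/5) = 9.1 × 10^-10 M

s = 9.1 x 10^-10 M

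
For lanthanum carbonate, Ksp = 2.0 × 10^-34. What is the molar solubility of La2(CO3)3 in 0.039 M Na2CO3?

La2(CO3)3(s) ⇌ 2 La^3+(aq) + 3 CO3^2-(aq)
Ksp = [La^3+]^2[CO3^2-]^3
Let s be the molar solubility in this solution. [La^3+] = 2s, [CO3^2-] = 0.039 + 3s ≈ 0.039 (since CO3^2- from Na2CO3 dominates).
Ksp ≈ (2s)^2 × (0.039)^3
s = 9.2 × 10^-16 M
Check: 3s = 2.8 x 10^-15 ≪ 0.039, so the approximation is valid.

9.2e-16 M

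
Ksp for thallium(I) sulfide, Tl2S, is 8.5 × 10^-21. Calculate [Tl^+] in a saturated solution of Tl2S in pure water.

2.6 x 10^-7 M

Tl2S(s) <=> 2 Tl^+(aq) + S^2-(aq)
Ksp = [Tl^+]^2[S^2-]
With molar solubility s: [Tl^+] = 2s, [S^2-] = s.
Substituting: Ksp = (2s)^2s = 4s^3
Solving, s = (8.5 × 10^-21/4)^(1/3) = 1.29 x 10^-7 M
[Tl^+] = 2s = 2.6 × 10^-7 M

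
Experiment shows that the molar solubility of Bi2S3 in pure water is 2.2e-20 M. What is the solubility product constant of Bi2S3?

Bi2S3(s) ⇌ 2 Bi^3+(aq) + 3 S^2-(aq)
With molar solubility s: [Bi^3+] = 2s, [S^2-] = 3s.
Ksp = [Bi^3+]^2[S^2-]^3
So Ksp = (2s)^2 × (3s)^3 = 108s^5
Ksp = 108 × (2.2 x 10^-20)^5 = 5.6 × 10^-97

5.6e-97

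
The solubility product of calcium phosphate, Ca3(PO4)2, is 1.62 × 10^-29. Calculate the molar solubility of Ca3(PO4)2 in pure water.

s ≈ 6.84 x 10^-7 M

Ca3(PO4)2(s) ⇌ 3 Ca^2+(aq) + 2 PO4^3-(aq)
Ksp = [Ca^2+]^3[PO4^3-]^2
With molar solubility s: [Ca^2+] = 3s, [PO4^3-] = 2s.
Substituting: Ksp = (3s)^3(2s)^2 = 108s^5
s = (1.62 × 10^-29 / 108)^(1/5) = 6.84 x 10^-7 M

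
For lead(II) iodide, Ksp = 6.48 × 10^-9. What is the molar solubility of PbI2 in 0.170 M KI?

s ≈ 2.24e-7 M

PbI2(s) ⇌ Pb^2+(aq) + 2 I^-(aq)
Ksp = [Pb^2+][I^-]^2
If s mol/L dissolves here, [Pb^2+] = s, [I^-] = 0.170 + 2s ≈ 0.170 (common-ion effect: I^- is already 0.170 M).
Ksp ≈ s × (0.170)^2
s = 2.24 x 10^-7 M
Check: 2s = 4.5 × 10^-7 ≪ 0.170, so the approximation is valid.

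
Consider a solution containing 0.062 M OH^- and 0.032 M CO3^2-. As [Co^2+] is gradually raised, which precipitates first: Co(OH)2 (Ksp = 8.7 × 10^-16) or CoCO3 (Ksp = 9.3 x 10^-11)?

Precipitation of each salt starts when its ion product equals its Ksp.
For Co(OH)2: 8.7 × 10^-16 = (0.062)^2 × [Co^2+]  ⇒  [Co^2+] = 2.3 × 10^-13 M.
For CoCO3: 9.3 x 10^-11 = 0.032 × [Co^2+]  ⇒  [Co^2+] = 2.9 × 10^-9 M.
The salt with the lower threshold [Co^2+] precipitates first: Co(OH)2.

Co(OH)2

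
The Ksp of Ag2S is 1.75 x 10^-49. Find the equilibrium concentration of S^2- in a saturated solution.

Ag2S(s) <=> 2 Ag^+(aq) + S^2-(aq)
Ksp = [Ag^+]^2[S^2-]
If s mol/L of Ag2S dissolves, [Ag^+] = 2s and [S^2-] = s.
Substituting: Ksp = (2s)^2s = 4s^3
s^3 = 1.75 x 10^-49 / 4, so s = 3.524 x 10^-17 M
[S^2-] = s = 3.52 x 10^-17 M

[S^2-] = 3.52e-17 M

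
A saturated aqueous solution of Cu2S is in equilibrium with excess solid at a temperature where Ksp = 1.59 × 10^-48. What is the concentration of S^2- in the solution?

7.35 × 10^-17 M

Cu2S(s) <=> 2 Cu^+ + S^2-
Ksp = [Cu^+]^2[S^2-]
Let s = molar solubility. Then [Cu^+] = 2s and [S^2-] = s.
Ksp = (2s)^2s = 4s^3
Solving, s = (1.59 × 10^-48/4)^(1/3) = 7.353 × 10^-17 M
[S^2-] = s = 7.35 × 10^-17 M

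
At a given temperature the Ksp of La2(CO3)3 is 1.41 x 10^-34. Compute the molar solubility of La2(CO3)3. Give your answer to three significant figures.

La2(CO3)3(s) ⇌ 2 La^3+ + 3 CO3^2-
Ksp = [La^3+]^2[CO3^2-]^3
For each mole of La2(CO3)3 that dissolves: [La^3+] = 2s, [CO3^2-] = 3s.
So Ksp = (2s)^2 × (3s)^3 = 108s^5
s = (1.41 x 10^-34 / 108)^(1/5) = 6.66 × 10^-8 M

6.66 × 10^-8 M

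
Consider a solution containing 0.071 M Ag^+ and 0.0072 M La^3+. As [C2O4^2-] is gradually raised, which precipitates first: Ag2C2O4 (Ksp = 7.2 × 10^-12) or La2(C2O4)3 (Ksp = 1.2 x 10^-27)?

Precipitation of each salt starts when its ion product equals its Ksp.
For Ag2C2O4: 7.2 × 10^-12 = (0.071)^2 × [C2O4^2-]  ⇒  [C2O4^2-] = 1.4 × 10^-9 M.
For La2(C2O4)3: 1.2 x 10^-27 = (0.0072)^2 × [C2O4^2-]^3  ⇒  [C2O4^2-] = 2.8 × 10^-8 M.
The salt with the lower threshold [C2O4^2-] precipitates first: Ag2C2O4.

Ag2C2O4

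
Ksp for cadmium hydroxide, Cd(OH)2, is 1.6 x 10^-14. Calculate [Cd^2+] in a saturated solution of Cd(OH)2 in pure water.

[Cd^2+] ≈ 1.6 × 10^-5 M

Cd(OH)2(s) ⇌ Cd^2+ + 2 OH^-
Ksp = [Cd^2+][OH^-]^2
Let s = molar solubility. Then [Cd^2+] = s and [OH^-] = 2s.
Substituting: Ksp = s(2s)^2 = 4s^3
s^3 = 1.6 x 10^-14 / 4, so s = 1.59 × 10^-5 M
[Cd^2+] = s = 1.6 × 10^-5 M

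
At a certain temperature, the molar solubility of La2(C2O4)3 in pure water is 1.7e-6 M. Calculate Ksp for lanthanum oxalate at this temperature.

La2(C2O4)3(s) <=> 2 La^3+(aq) + 3 C2O4^2-(aq)
For each mole of La2(C2O4)3 that dissolves: [La^3+] = 2s, [C2O4^2-] = 3s.
Ksp = [La^3+]^2[C2O4^2-]^3
Substituting: Ksp = (2s)^2(3s)^3 = 108s^5
Ksp = 108 × (1.7 × 10^-6)^5 = 1.5 x 10^-27

Ksp ≈ 1.5 × 10^-27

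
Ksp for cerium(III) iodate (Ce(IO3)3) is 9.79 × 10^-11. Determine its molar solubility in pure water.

1.38 × 10^-3 M

Ce(IO3)3(s) ⇌ Ce^3+ + 3 IO3^-
Ksp = [Ce^3+][IO3^-]^3
If s mol/L of Ce(IO3)3 dissolves, [Ce^3+] = s and [IO3^-] = 3s.
Substituting: Ksp = s(3s)^3 = 27s^4
s^4 = 9.79 × 10^-11 / 27, so s = 1.38 x 10^-3 M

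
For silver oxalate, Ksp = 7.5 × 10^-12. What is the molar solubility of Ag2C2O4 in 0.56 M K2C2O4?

Ag2C2O4(s) ⇌ 2 Ag^+ + C2O4^2-
Ksp = [Ag^+]^2[C2O4^2-]
If s mol/L dissolves here, [Ag^+] = 2s, [C2O4^2-] = 0.56 + s ≈ 0.56 (Ksp is small, so little additional dissolves).
Ksp ≈ (2s)^2 × 0.56
s = 1.8 x 10^-6 M
Check: s = 1.8 × 10^-6 ≪ 0.56, so the approximation is valid.

1.8 × 10^-6 M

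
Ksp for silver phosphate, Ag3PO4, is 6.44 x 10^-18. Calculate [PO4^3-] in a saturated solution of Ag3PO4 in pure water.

[PO4^3-] ≈ 2.21e-5 M

Ag3PO4(s) <=> 3 Ag^+ + PO4^3-
Ksp = [Ag^+]^3[PO4^3-]
If s mol/L of Ag3PO4 dissolves, [Ag^+] = 3s and [PO4^3-] = s.
Substituting: Ksp = (3s)^3s = 27s^4
s^4 = 6.44 x 10^-18 / 27, so s = 2.210 × 10^-5 M
[PO4^3-] = s = 2.21 × 10^-5 M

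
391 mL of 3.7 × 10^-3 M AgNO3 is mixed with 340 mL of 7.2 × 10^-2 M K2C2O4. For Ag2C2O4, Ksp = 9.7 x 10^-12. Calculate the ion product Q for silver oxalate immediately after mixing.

Total volume = 391 + 340 = 731 mL.
[Ag^+] = 3.7 x 10^-3 × (391/731) = 1.98 x 10^-3 M
[C2O4^2-] = 7.2 x 10^-2 × (340/731) = 3.35 × 10^-2 M
Ag2C2O4(s) ⇌ 2 Ag^+ + C2O4^2-, so Q = [Ag^+]^2[C2O4^2-]
Q = (1.98 × 10^-3)^2(3.35 × 10^-2) = 1.3 × 10^-7
Q > Ksp, so Ag2C2O4 will precipitate.

1.3 x 10^-7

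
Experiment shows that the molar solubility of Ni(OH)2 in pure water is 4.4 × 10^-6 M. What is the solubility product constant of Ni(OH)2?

Ksp = 3.4 × 10^-16

Ni(OH)2(s) ⇌ Ni^2+(aq) + 2 OH^-(aq)
If s mol/L of Ni(OH)2 dissolves, [Ni^2+] = s and [OH^-] = 2s.
Ksp = [Ni^2+][OH^-]^2
Substituting: Ksp = s(2s)^2 = 4s^3
Ksp = 4 × (4.4 × 10^-6)^3 = 3.4 x 10^-16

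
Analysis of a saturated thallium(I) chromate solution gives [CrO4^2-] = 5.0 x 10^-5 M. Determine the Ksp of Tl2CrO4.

Tl2CrO4(s) ⇌ 2 Tl^+ + CrO4^2-
Stoichiometry gives [Tl^+] = (2/1)[CrO4^2-] = 1.00 × 10^-4 M.
Ksp = [Tl^+]^2[CrO4^2-]
Ksp = (1.00 × 10^-4)^2 × 5.0 x 10^-5 = 5.0 × 10^-13

Ksp ≈ 5.0e-13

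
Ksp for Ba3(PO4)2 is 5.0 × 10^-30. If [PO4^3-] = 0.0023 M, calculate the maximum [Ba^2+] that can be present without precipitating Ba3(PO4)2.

Ba3(PO4)2(s) ⇌ 3 Ba^2+ + 2 PO4^3-
Ksp = [Ba^2+]^3[PO4^3-]^2
Precipitation begins when Q = Ksp. With [PO4^3-] = 0.0023 M:
5.0 × 10^-30 = (0.0023)^2 × [Ba^2+]^3
[Ba^2+] = (5.0 × 10^-30 / 5.29 × 10^-6)^(1/3) = 9.8 × 10^-9 M

9.8 × 10^-9 M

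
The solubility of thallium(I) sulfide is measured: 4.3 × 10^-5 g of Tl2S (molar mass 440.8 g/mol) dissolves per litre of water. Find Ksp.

Ksp = 3.7e-21

Molar solubility s = (4.3 × 10^-5 g/L) / (440.8 g/mol) = 9.75 x 10^-8 M.
Tl2S(s) ⇌ 2 Tl^+(aq) + S^2-(aq)
If s mol/L of Tl2S dissolves, [Tl^+] = 2s and [S^2-] = s.
Ksp = [Tl^+]^2[S^2-]
Substituting: Ksp = (2s)^2s = 4s^3
With s = 9.75 × 10^-8: Ksp = 3.7 × 10^-21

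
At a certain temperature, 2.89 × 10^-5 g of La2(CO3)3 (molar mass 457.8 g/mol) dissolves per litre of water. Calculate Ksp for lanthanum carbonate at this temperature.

Molar solubility s = (2.89 x 10^-5 g/L) / (457.8 g/mol) = 6.313 × 10^-8 M.
La2(CO3)3(s) ⇌ 2 La^3+ + 3 CO3^2-
With molar solubility s: [La^3+] = 2s, [CO3^2-] = 3s.
Ksp = [La^3+]^2[CO3^2-]^3
So Ksp = (2s)^2 × (3s)^3 = 108s^5
Ksp = 108 × (6.313 × 10^-8)^5 = 1.08 × 10^-34

1.08 × 10^-34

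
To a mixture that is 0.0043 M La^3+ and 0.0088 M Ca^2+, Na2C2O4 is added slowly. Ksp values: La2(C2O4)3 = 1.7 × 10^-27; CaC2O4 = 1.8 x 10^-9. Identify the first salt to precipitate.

Each salt begins to precipitate when Q = Ksp, i.e. when [C2O4^2-] reaches its threshold.
For La2(C2O4)3: 1.7 × 10^-27 = (0.0043)^2 × [C2O4^2-]^3  ⇒  [C2O4^2-] = 4.5 × 10^-8 M.
For CaC2O4: 1.8 x 10^-9 = 0.0088 × [C2O4^2-]  ⇒  [C2O4^2-] = 2.0 x 10^-7 M.
The salt with the lower threshold [C2O4^2-] precipitates first: La2(C2O4)3.

La2(C2O4)3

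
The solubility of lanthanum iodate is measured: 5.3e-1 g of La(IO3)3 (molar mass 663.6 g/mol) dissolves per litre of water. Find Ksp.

Molar solubility s = (5.3 x 10^-1 g/L) / (663.6 g/mol) = 7.99 × 10^-4 M.
La(IO3)3(s) ⇌ La^3+ + 3 IO3^-
With molar solubility s: [La^3+] = s, [IO3^-] = 3s.
Ksp = [La^3+][IO3^-]^3
So Ksp = s × (3s)^3 = 27s^4
Ksp = 27 × (7.99 x 10^-4)^4 = 1.1 × 10^-11

Ksp ≈ 1.1e-11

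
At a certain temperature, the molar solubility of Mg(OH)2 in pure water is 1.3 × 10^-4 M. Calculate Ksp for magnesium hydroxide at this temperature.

Mg(OH)2(s) <=> Mg^2+(aq) + 2 OH^-(aq)
If s mol/L of Mg(OH)2 dissolves, [Mg^2+] = s and [OH^-] = 2s.
Ksp = [Mg^2+][OH^-]^2
Ksp = s(2s)^2 = 4s^3
Ksp = 4 × (1.3 × 10^-4)^3 = 8.8 × 10^-12

Ksp = 8.8 × 10^-12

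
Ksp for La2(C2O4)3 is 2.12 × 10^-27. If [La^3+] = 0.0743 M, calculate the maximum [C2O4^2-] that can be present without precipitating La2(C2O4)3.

7.27 × 10^-9 M

La2(C2O4)3(s) <=> 2 La^3+(aq) + 3 C2O4^2-(aq)
Ksp = [La^3+]^2[C2O4^2-]^3
Precipitation begins when Q = Ksp. With [La^3+] = 0.0743 M:
2.12 × 10^-27 = (0.0743)^2 × [C2O4^2-]^3
[C2O4^2-] = (2.12 × 10^-27 / 5.520 x 10^-3)^(1/3) = 7.27 × 10^-9 M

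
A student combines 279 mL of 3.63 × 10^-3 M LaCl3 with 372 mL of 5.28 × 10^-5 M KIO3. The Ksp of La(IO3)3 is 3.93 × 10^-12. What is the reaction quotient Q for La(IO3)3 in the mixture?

Total volume = 279 + 372 = 651 mL.
[La^3+] = 3.63 x 10^-3 × (279/651) = 1.556 x 10^-3 M
[IO3^-] = 5.28 × 10^-5 × (372/651) = 3.017 × 10^-5 M
La(IO3)3(s) <=> La^3+ + 3 IO3^-, so Q = [La^3+][IO3^-]^3
Q = (1.556 x 10^-3)(3.017 x 10^-5)^3 = 4.27 × 10^-17
Q < Ksp, so no precipitate of La(IO3)3 forms.

Q = 4.27 × 10^-17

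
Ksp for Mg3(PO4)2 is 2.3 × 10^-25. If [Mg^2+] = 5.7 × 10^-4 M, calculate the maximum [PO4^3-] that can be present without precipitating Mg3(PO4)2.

Mg3(PO4)2(s) ⇌ 3 Mg^2+ + 2 PO4^3-
Ksp = [Mg^2+]^3[PO4^3-]^2
Precipitation begins when Q = Ksp. With [Mg^2+] = 5.7 × 10^-4 M:
2.3 × 10^-25 = (5.7 × 10^-4)^3 × [PO4^3-]^2
[PO4^3-] = (2.3 × 10^-25 / 1.85 x 10^-10)^(1/2) = 3.5 x 10^-8 M

3.5e-8 M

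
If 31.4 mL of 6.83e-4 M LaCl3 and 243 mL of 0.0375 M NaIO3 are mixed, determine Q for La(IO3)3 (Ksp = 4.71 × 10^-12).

Q = 2.86 × 10^-9

Total volume = 31.4 + 243 = 274.4 mL.
[La^3+] = 6.83 x 10^-4 × (31.4/274.4) = 7.816 × 10^-5 M
[IO3^-] = 3.75 × 10^-2 × (243/274.4) = 3.321 × 10^-2 M
La(IO3)3(s) ⇌ La^3+ + 3 IO3^-, so Q = [La^3+][IO3^-]^3
Q = (7.816 × 10^-5)(3.321 × 10^-2)^3 = 2.86 × 10^-9
Q > Ksp, so La(IO3)3 will precipitate.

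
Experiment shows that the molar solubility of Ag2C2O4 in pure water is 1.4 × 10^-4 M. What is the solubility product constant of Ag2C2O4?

Ag2C2O4(s) ⇌ 2 Ag^+ + C2O4^2-
Let s = molar solubility. Then [Ag^+] = 2s and [C2O4^2-] = s.
Ksp = [Ag^+]^2[C2O4^2-]
Ksp = (2s)^2s = 4s^3
With s = 1.4 × 10^-4: Ksp = 1.1 x 10^-11

1.1e-11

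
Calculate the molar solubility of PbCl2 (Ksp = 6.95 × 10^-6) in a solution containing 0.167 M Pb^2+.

3.23 × 10^-3 M

PbCl2(s) <=> Pb^2+ + 2 Cl^-
Ksp = [Pb^2+][Cl^-]^2
Let s = moles of PbCl2 that dissolve per litre. [Pb^2+] = 0.167 + s ≈ 0.167, [Cl^-] = 2s (since the Pb^2+ already present dominates).
Ksp ≈ 0.167 × (2s)^2
s = 3.23 × 10^-3 M
Check: s = 3.2 × 10^-3 ≪ 0.167, so the approximation is valid.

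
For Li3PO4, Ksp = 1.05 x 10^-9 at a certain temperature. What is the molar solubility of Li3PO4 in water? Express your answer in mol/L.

Li3PO4(s) ⇌ 3 Li^+(aq) + PO4^3-(aq)
Ksp = [Li^+]^3[PO4^3-]
With molar solubility s: [Li^+] = 3s, [PO4^3-] = s.
So Ksp = (3s)^3 × s = 27s^4
s^4 = 1.05 x 10^-9 / 27, so s = 2.50 × 10^-3 M

2.50 × 10^-3 M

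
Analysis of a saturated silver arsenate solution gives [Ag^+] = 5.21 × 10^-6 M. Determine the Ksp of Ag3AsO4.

Ksp = 2.46 x 10^-22

Ag3AsO4(s) <=> 3 Ag^+(aq) + AsO4^3-(aq)
Stoichiometry gives [AsO4^3-] = (1/3)[Ag^+] = 1.737 x 10^-6 M.
Ksp = [Ag^+]^3[AsO4^3-]
Ksp = (5.21 x 10^-6)^3 × 1.737 x 10^-6 = 2.46 × 10^-22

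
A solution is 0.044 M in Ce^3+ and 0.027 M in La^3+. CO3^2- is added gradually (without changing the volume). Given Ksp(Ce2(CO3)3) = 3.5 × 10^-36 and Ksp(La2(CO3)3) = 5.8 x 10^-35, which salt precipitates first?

Precipitation of each salt starts when its ion product equals its Ksp.
For Ce2(CO3)3: 3.5 × 10^-36 = (0.044)^2 × [CO3^2-]^3  ⇒  [CO3^2-] = 1.2 × 10^-11 M.
For La2(CO3)3: 5.8 x 10^-35 = (0.027)^2 × [CO3^2-]^3  ⇒  [CO3^2-] = 4.3 × 10^-11 M.
The salt with the lower threshold [CO3^2-] precipitates first: Ce2(CO3)3.

Ce2(CO3)3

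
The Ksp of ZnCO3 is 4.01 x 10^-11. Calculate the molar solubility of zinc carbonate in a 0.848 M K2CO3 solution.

4.73 × 10^-11 M

ZnCO3(s) <=> Zn^2+(aq) + CO3^2-(aq)
Ksp = [Zn^2+][CO3^2-]
Let s = moles of ZnCO3 that dissolve per litre. [Zn^2+] = s, [CO3^2-] = 0.848 + s ≈ 0.848 (Ksp is small, so little additional dissolves).
Ksp ≈ s × 0.848
s = 4.73 × 10^-11 M
Check: s = 4.7 x 10^-11 ≪ 0.848, so the approximation is valid.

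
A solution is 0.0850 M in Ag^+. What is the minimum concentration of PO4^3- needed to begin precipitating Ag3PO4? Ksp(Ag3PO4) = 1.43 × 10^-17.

Ag3PO4(s) ⇌ 3 Ag^+(aq) + PO4^3-(aq)
Ksp = [Ag^+]^3[PO4^3-]
Precipitation begins when Q = Ksp. With [Ag^+] = 0.0850 M:
1.43 × 10^-17 = (0.0850)^3 × [PO4^3-]
[PO4^3-] = (1.43 × 10^-17 / 6.141 x 10^-4) = 2.33 × 10^-14 M

[PO4^3-] = 2.33e-14 M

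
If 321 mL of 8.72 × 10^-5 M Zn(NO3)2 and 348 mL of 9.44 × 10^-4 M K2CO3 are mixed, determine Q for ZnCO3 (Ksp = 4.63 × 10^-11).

Total volume = 321 + 348 = 669 mL.
[Zn^2+] = 8.72 × 10^-5 × (321/669) = 4.184 x 10^-5 M
[CO3^2-] = 9.44 × 10^-4 × (348/669) = 4.910 × 10^-4 M
ZnCO3(s) ⇌ Zn^2+ + CO3^2-, so Q = [Zn^2+][CO3^2-]
Q = (4.184 x 10^-5)(4.910 × 10^-4) = 2.05 x 10^-8
Q > Ksp, so ZnCO3 will precipitate.

Q = 2.05 × 10^-8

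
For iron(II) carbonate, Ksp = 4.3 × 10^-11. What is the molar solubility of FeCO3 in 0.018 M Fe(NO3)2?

2.4e-9 M

FeCO3(s) <=> Fe^2+(aq) + CO3^2-(aq)
Ksp = [Fe^2+][CO3^2-]
Let s be the molar solubility in this solution. [Fe^2+] = 0.018 + s ≈ 0.018, [CO3^2-] = s (common-ion effect: Fe^2+ is already 0.018 M).
Ksp ≈ 0.018 × s
s = 2.4 x 10^-9 M
Check: s = 2.4 × 10^-9 ≪ 0.018, so the approximation is valid.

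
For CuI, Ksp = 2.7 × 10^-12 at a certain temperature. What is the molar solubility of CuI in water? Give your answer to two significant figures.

s = 1.6 × 10^-6 M

CuI(s) <=> Cu^+ + I^-
Ksp = [Cu^+][I^-]
With molar solubility s: [Cu^+] = s, [I^-] = s.
Ksp = s × s = s^2
s = (2.7 × 10^-12)^(1/2) = 1.6 x 10^-6 M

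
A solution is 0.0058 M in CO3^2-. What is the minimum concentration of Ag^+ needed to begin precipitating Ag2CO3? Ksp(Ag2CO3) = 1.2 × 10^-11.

[Ag^+] ≈ 4.5e-5 M

Ag2CO3(s) ⇌ 2 Ag^+ + CO3^2-
Ksp = [Ag^+]^2[CO3^2-]
Precipitation begins when Q = Ksp. With [CO3^2-] = 0.0058 M:
1.2 × 10^-11 = (0.0058) × [Ag^+]^2
[Ag^+] = (1.2 × 10^-11 / 5.8 × 10^-3)^(1/2) = 4.5 × 10^-5 M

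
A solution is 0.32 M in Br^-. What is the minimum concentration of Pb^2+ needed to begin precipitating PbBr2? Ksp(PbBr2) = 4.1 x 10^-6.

PbBr2(s) <=> Pb^2+(aq) + 2 Br^-(aq)
Ksp = [Pb^2+][Br^-]^2
Precipitation begins when Q = Ksp. With [Br^-] = 0.32 M:
4.1 x 10^-6 = (0.32)^2 × [Pb^2+]
[Pb^2+] = (4.1 x 10^-6 / 1.02 × 10^-1) = 4.0 x 10^-5 M

[Pb^2+] ≈ 4.0 × 10^-5 M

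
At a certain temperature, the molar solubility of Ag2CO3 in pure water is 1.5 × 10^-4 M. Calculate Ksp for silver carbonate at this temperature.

Ag2CO3(s) ⇌ 2 Ag^+(aq) + CO3^2-(aq)
If s mol/L of Ag2CO3 dissolves, [Ag^+] = 2s and [CO3^2-] = s.
Ksp = [Ag^+]^2[CO3^2-]
So Ksp = (2s)^2 × s = 4s^3
Ksp = 4 × (1.5 × 10^-4)^3 = 1.4 × 10^-11

1.4 × 10^-11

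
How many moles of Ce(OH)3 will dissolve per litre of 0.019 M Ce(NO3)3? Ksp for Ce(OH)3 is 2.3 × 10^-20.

3.6 x 10^-7 M

Ce(OH)3(s) ⇌ Ce^3+ + 3 OH^-
Ksp = [Ce^3+][OH^-]^3
Let s be the molar solubility in this solution. [Ce^3+] = 0.019 + s ≈ 0.019, [OH^-] = 3s (Ksp is small, so little additional dissolves).
Ksp ≈ 0.019 × (3s)^3
s = 3.6 × 10^-7 M
Check: s = 3.6 × 10^-7 ≪ 0.019, so the approximation is valid.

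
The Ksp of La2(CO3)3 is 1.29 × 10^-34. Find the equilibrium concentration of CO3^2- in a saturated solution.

1.96 × 10^-7 M

La2(CO3)3(s) <=> 2 La^3+(aq) + 3 CO3^2-(aq)
Ksp = [La^3+]^2[CO3^2-]^3
With molar solubility s: [La^3+] = 2s, [CO3^2-] = 3s.
Substituting: Ksp = (2s)^2(3s)^3 = 108s^5
Solving, s = (1.29 × 10^-34/108)^(1/5) = 6.538 × 10^-8 M
[CO3^2-] = 3s = 1.96 × 10^-7 M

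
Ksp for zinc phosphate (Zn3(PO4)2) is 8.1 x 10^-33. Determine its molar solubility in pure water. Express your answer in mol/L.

Zn3(PO4)2(s) ⇌ 3 Zn^2+(aq) + 2 PO4^3-(aq)
Ksp = [Zn^2+]^3[PO4^3-]^2
With molar solubility s: [Zn^2+] = 3s, [PO4^3-] = 2s.
Ksp = (3s)^3(2s)^2 = 108s^5
s = (8.1 x 10^-33 / 108)^(1/5) = 1.5 x 10^-7 M

s = 1.5e-7 M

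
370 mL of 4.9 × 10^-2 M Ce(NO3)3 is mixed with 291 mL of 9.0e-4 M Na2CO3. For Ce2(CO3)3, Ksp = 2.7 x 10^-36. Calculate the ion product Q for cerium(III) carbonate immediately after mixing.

Total volume = 370 + 291 = 661 mL.
[Ce^3+] = 4.9 x 10^-2 × (370/661) = 2.74 × 10^-2 M
[CO3^2-] = 9.0 × 10^-4 × (291/661) = 3.96 × 10^-4 M
Ce2(CO3)3(s) <=> 2 Ce^3+ + 3 CO3^2-, so Q = [Ce^3+]^2[CO3^2-]^3
Q = (2.74 × 10^-2)^2(3.96 × 10^-4)^3 = 4.7 × 10^-14
Q > Ksp, so Ce2(CO3)3 will precipitate.

Q = 4.7 × 10^-14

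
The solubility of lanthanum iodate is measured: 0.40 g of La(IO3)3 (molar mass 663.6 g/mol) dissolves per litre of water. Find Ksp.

Ksp ≈ 3.6 × 10^-12

Molar solubility s = (4.0 × 10^-1 g/L) / (663.6 g/mol) = 6.03 × 10^-4 M.
La(IO3)3(s) ⇌ La^3+(aq) + 3 IO3^-(aq)
If s mol/L of La(IO3)3 dissolves, [La^3+] = s and [IO3^-] = 3s.
Ksp = [La^3+][IO3^-]^3
Substituting: Ksp = s(3s)^3 = 27s^4
With s = 6.03 × 10^-4: Ksp = 3.6 × 10^-12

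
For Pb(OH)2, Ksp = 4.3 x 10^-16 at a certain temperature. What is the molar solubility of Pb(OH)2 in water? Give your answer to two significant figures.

Pb(OH)2(s) ⇌ Pb^2+(aq) + 2 OH^-(aq)
Ksp = [Pb^2+][OH^-]^2
If s mol/L of Pb(OH)2 dissolves, [Pb^2+] = s and [OH^-] = 2s.
So Ksp = s × (2s)^2 = 4s^3
Solving, s = (4.3 x 10^-16/4)^(1/3) = 4.8 × 10^-6 M

4.8e-6 M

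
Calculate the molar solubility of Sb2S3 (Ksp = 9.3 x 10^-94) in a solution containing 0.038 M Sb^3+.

Sb2S3(s) <=> 2 Sb^3+(aq) + 3 S^2-(aq)
Ksp = [Sb^3+]^2[S^2-]^3
If s mol/L dissolves here, [Sb^3+] = 0.038 + 2s ≈ 0.038, [S^2-] = 3s (common-ion effect: Sb^3+ is already 0.038 M).
Ksp ≈ (0.038)^2 × (3s)^3
s = 2.9 × 10^-31 M
Check: 2s = 5.8 × 10^-31 ≪ 0.038, so the approximation is valid.

2.9 × 10^-31 M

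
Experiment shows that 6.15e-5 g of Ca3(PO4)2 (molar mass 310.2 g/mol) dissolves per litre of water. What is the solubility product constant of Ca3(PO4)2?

Molar solubility s = (6.15 × 10^-5 g/L) / (310.2 g/mol) = 1.983 × 10^-7 M.
Ca3(PO4)2(s) <=> 3 Ca^2+ + 2 PO4^3-
Let s = molar solubility. Then [Ca^2+] = 3s and [PO4^3-] = 2s.
Ksp = [Ca^2+]^3[PO4^3-]^2
Substituting: Ksp = (3s)^3(2s)^2 = 108s^5
With s = 1.983 × 10^-7: Ksp = 3.31 x 10^-32

Ksp ≈ 3.31e-32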